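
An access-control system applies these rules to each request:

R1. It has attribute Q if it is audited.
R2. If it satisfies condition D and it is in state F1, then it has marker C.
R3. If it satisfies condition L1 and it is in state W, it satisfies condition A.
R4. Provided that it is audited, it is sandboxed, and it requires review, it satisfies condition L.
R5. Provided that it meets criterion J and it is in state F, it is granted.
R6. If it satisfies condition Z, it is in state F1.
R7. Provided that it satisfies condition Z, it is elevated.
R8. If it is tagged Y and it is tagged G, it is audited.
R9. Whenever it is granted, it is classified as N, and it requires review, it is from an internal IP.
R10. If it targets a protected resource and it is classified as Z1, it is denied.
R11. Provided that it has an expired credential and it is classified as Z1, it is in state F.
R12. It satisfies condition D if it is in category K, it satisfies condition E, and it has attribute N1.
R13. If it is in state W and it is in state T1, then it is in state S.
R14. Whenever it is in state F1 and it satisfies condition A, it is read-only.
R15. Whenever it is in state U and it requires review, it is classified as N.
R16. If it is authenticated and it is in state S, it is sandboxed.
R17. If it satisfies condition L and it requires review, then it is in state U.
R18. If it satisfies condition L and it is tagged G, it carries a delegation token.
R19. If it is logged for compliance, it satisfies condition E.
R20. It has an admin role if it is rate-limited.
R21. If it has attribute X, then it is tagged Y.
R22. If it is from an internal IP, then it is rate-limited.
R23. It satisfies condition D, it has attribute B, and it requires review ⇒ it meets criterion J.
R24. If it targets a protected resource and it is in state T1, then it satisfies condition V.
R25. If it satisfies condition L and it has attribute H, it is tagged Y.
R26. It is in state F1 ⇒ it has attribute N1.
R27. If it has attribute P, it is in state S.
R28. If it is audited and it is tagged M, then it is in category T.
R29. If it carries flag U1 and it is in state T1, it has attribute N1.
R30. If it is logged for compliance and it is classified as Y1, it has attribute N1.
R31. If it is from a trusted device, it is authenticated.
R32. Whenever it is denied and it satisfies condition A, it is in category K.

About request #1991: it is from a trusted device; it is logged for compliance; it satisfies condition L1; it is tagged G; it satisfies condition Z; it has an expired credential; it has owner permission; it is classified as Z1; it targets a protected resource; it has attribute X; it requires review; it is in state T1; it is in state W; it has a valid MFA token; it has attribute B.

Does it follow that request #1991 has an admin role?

By R3 (it satisfies condition L1, it is in state W): it satisfies condition A.
By R6 (it satisfies condition Z): it is in state F1.
By R10 (it targets a protected resource, it is classified as Z1): it is denied.
By R11 (it has an expired credential, it is classified as Z1): it is in state F.
By R13 (it is in state W, it is in state T1): it is in state S.
By R19 (it is logged for compliance): it satisfies condition E.
By R21 (it has attribute X): it is tagged Y.
By R26 (it is in state F1): it has attribute N1.
By R31 (it is from a trusted device): it is authenticated.
By R32 (it is denied, it satisfies condition A): it is in category K.
By R8 (it is tagged Y, it is tagged G): it is audited.
By R12 (it is in category K, it satisfies condition E, it has attribute N1): it satisfies condition D.
By R16 (it is authenticated, it is in state S): it is sandboxed.
By R23 (it satisfies condition D, it has attribute B, it requires review): it meets criterion J.
By R4 (it is audited, it is sandboxed, it requires review): it satisfies condition L.
By R5 (it meets criterion J, it is in state F): it is granted.
By R17 (it satisfies condition L, it requires review): it is in state U.
By R15 (it is in state U, it requires review): it is classified as N.
By R9 (it is granted, it is classified as N, it requires review): it is from an internal IP.
By R22 (it is from an internal IP): it is rate-limited.
By R20 (it is rate-limited): it has an admin role.

Yes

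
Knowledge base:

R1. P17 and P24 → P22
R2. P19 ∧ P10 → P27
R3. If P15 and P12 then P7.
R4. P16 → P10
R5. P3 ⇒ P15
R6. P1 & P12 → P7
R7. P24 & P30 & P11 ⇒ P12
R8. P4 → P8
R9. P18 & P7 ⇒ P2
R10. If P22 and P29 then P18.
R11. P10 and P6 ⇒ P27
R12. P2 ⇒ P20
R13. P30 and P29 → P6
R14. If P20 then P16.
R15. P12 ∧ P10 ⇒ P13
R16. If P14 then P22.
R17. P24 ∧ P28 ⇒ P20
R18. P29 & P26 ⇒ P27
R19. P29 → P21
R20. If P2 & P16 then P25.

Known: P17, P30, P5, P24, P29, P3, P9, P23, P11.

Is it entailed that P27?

P22  (by R1: P17, P24)
P15  (by R5: P3)
P12  (by R7: P24, P30, P11)
P18  (by R10: P22, P29)
P6  (by R13: P30, P29)
P7  (by R3: P15, P12)
P2  (by R9: P18, P7)
P20  (by R12: P2)
P16  (by R14: P20)
P10  (by R4: P16)
P27  (by R11: P10, P6)

Yes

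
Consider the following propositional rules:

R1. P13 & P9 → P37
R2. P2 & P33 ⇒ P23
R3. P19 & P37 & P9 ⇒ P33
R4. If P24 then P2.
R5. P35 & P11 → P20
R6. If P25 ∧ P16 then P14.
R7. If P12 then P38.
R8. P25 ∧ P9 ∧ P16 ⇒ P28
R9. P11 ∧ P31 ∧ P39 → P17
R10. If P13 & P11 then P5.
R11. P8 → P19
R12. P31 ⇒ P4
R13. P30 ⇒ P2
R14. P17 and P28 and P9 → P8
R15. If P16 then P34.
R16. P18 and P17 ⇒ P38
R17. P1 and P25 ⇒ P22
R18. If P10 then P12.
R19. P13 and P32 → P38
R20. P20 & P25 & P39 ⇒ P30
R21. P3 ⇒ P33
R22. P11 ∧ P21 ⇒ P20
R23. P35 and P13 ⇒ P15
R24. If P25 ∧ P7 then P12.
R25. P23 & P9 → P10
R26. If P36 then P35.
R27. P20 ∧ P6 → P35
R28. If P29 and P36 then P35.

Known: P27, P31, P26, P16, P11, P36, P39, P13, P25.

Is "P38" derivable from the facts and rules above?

No

Forward chaining from the given facts derives: P14, P17, P5, P4, P34, P35, P20, P30, P15, P2.
Rules concluding P38: R7 needs P12; R16 needs P18; R19 needs P32 — none of these are established.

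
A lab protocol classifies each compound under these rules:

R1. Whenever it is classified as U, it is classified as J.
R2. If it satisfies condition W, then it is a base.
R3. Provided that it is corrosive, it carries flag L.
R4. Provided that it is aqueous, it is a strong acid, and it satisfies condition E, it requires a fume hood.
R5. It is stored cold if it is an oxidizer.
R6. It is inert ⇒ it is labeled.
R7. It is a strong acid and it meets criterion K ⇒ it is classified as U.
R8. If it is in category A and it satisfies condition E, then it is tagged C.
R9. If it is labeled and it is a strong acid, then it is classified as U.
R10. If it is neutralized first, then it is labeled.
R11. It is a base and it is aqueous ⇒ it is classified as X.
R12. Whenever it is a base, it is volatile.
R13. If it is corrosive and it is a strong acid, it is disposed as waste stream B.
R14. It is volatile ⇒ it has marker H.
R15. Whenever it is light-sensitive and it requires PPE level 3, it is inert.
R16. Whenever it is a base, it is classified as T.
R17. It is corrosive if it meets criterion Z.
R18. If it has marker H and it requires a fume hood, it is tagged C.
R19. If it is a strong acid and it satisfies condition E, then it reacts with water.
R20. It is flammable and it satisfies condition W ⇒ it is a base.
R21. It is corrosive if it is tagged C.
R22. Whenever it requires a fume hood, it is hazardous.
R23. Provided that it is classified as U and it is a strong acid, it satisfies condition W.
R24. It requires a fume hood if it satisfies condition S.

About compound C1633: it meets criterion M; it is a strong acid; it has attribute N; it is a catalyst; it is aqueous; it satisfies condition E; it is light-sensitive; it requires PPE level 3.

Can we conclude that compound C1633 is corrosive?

By R4 (it is aqueous, it is a strong acid, it satisfies condition E): it requires a fume hood.
By R15 (it is light-sensitive, it requires PPE level 3): it is inert.
By R6 (it is inert): it is labeled.
By R9 (it is labeled, it is a strong acid): it is classified as U.
By R23 (it is classified as U, it is a strong acid): it satisfies condition W.
By R2 (it satisfies condition W): it is a base.
By R12 (it is a base): it is volatile.
By R14 (it is volatile): it has marker H.
By R18 (it has marker H, it requires a fume hood): it is tagged C.
By R21 (it is tagged C): it is corrosive.

Yes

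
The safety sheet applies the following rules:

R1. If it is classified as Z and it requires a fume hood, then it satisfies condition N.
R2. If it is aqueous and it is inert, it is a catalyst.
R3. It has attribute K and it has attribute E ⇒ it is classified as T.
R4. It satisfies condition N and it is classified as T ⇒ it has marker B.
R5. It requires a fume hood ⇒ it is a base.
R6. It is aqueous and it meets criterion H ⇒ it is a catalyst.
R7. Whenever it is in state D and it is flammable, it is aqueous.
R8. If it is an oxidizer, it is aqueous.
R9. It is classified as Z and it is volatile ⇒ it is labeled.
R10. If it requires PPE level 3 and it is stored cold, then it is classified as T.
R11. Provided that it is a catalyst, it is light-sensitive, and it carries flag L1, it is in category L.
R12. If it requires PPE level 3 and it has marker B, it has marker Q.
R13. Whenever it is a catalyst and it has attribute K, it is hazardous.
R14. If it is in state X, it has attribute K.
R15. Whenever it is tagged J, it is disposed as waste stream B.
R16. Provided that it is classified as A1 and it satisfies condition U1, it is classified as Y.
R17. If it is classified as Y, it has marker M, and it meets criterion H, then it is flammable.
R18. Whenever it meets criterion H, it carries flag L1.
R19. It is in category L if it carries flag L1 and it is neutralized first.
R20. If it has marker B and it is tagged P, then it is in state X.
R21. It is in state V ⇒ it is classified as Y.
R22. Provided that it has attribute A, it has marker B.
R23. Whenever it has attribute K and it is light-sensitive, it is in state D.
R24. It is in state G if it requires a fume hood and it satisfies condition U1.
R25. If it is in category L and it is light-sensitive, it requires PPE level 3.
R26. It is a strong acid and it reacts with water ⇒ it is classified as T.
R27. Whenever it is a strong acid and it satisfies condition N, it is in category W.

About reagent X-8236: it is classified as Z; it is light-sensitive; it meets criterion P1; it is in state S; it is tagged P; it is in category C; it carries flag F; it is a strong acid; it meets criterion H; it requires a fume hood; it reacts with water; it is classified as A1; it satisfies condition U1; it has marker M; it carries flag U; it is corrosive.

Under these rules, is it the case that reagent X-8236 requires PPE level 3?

Yes

By R1 (it is classified as Z, it requires a fume hood): it satisfies condition N.
By R16 (it is classified as A1, it satisfies condition U1): it is classified as Y.
By R17 (it is classified as Y, it has marker M, it meets criterion H): it is flammable.
By R18 (it meets criterion H): it carries flag L1.
By R26 (it is a strong acid, it reacts with water): it is classified as T.
By R4 (it satisfies condition N, it is classified as T): it has marker B.
By R20 (it has marker B, it is tagged P): it is in state X.
By R14 (it is in state X): it has attribute K.
By R23 (it has attribute K, it is light-sensitive): it is in state D.
By R7 (it is in state D, it is flammable): it is aqueous.
By R6 (it is aqueous, it meets criterion H): it is a catalyst.
By R11 (it is a catalyst, it is light-sensitive, it carries flag L1): it is in category L.
By R25 (it is in category L, it is light-sensitive): it requires PPE level 3.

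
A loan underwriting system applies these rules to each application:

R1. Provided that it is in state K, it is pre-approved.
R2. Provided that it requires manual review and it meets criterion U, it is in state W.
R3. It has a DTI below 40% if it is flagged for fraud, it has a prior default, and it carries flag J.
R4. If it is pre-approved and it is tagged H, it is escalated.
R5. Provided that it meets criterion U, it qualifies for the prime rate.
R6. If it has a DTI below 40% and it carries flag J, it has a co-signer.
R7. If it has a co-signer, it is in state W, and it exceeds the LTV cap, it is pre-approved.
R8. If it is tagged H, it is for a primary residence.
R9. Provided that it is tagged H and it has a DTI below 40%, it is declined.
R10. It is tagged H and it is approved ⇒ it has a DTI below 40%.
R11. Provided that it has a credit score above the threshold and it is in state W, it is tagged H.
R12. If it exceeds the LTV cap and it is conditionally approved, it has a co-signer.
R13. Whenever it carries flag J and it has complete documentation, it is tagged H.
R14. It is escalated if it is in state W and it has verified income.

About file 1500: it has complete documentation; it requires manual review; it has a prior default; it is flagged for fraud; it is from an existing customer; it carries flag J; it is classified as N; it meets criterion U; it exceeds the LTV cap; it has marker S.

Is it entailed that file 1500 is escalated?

Yes

By R2 (it requires manual review, it meets criterion U): it is in state W.
By R3 (it is flagged for fraud, it has a prior default, it carries flag J): it has a DTI below 40%.
By R6 (it has a DTI below 40%, it carries flag J): it has a co-signer.
By R7 (it has a co-signer, it is in state W, it exceeds the LTV cap): it is pre-approved.
By R13 (it carries flag J, it has complete documentation): it is tagged H.
By R4 (it is pre-approved, it is tagged H): it is escalated.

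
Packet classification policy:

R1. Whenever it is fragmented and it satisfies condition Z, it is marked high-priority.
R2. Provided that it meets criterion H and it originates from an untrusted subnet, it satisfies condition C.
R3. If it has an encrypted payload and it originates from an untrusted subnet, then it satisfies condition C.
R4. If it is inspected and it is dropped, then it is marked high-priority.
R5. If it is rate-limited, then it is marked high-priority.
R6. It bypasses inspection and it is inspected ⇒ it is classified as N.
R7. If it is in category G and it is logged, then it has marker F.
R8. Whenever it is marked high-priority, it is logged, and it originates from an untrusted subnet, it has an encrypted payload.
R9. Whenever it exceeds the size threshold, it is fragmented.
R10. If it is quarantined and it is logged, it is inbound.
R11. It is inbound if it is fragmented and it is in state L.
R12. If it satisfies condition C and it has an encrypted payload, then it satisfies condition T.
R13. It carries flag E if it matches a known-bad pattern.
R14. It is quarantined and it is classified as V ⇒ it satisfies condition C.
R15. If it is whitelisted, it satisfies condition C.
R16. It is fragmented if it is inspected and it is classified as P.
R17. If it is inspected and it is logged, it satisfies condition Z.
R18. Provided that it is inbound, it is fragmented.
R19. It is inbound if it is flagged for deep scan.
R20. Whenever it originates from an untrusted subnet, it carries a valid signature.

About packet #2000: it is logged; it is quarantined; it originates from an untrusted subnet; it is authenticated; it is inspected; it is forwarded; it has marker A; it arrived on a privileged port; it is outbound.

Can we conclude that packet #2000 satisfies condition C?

By R10 (it is quarantined, it is logged): it is inbound.
By R17 (it is inspected, it is logged): it satisfies condition Z.
By R18 (it is inbound): it is fragmented.
By R1 (it is fragmented, it satisfies condition Z): it is marked high-priority.
By R8 (it is marked high-priority, it is logged, it originates from an untrusted subnet): it has an encrypted payload.
By R3 (it has an encrypted payload, it originates from an untrusted subnet): it satisfies condition C.

Yes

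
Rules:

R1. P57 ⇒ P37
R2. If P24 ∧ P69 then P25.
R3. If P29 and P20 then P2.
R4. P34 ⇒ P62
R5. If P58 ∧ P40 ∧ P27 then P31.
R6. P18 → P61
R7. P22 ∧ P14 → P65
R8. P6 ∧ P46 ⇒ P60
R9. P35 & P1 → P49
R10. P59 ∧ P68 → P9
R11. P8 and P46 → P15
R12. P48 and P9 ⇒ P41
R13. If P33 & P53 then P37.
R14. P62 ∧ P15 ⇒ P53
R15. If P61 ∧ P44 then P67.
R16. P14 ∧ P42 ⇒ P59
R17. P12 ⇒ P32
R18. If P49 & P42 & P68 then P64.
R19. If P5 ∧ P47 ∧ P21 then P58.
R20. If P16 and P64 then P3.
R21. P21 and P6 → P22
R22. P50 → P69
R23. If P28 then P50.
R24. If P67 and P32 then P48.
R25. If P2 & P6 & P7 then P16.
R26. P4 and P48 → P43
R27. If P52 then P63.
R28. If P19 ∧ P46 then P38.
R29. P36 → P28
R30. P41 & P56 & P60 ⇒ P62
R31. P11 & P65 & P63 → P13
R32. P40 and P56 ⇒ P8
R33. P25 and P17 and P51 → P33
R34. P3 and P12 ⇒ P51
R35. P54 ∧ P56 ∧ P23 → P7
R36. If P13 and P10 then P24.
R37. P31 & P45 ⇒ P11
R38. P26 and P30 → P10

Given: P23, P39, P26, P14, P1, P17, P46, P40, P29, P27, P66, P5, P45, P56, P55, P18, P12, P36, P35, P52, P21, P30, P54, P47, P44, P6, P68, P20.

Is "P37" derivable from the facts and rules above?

No

Forward chaining from the given facts derives: P2, P61, P60, P49, P67, P32, P58, P22, P48, P63, P28, P8, P7, P10, P31, P65, P15, P50, P16, P11, P69, P13, P24, P25.
Rules concluding P37: R1 needs P57; R13 needs P33 — none of these are established.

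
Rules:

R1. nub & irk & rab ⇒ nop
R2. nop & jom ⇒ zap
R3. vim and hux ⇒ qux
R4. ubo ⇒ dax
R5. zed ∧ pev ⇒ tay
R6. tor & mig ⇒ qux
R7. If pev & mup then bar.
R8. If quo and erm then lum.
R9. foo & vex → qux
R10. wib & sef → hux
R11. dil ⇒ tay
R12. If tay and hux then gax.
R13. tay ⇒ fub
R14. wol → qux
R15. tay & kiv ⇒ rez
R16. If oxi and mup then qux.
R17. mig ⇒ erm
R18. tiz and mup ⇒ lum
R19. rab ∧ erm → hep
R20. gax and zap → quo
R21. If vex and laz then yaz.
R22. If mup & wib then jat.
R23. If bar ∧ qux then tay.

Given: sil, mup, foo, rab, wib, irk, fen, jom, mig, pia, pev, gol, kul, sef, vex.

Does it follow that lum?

Forward chaining from the given facts derives: bar, qux, hux, erm, hep, jat, tay, gax, fub.
Rules concluding lum: R8 needs quo; R18 needs tiz — none of these are established.

No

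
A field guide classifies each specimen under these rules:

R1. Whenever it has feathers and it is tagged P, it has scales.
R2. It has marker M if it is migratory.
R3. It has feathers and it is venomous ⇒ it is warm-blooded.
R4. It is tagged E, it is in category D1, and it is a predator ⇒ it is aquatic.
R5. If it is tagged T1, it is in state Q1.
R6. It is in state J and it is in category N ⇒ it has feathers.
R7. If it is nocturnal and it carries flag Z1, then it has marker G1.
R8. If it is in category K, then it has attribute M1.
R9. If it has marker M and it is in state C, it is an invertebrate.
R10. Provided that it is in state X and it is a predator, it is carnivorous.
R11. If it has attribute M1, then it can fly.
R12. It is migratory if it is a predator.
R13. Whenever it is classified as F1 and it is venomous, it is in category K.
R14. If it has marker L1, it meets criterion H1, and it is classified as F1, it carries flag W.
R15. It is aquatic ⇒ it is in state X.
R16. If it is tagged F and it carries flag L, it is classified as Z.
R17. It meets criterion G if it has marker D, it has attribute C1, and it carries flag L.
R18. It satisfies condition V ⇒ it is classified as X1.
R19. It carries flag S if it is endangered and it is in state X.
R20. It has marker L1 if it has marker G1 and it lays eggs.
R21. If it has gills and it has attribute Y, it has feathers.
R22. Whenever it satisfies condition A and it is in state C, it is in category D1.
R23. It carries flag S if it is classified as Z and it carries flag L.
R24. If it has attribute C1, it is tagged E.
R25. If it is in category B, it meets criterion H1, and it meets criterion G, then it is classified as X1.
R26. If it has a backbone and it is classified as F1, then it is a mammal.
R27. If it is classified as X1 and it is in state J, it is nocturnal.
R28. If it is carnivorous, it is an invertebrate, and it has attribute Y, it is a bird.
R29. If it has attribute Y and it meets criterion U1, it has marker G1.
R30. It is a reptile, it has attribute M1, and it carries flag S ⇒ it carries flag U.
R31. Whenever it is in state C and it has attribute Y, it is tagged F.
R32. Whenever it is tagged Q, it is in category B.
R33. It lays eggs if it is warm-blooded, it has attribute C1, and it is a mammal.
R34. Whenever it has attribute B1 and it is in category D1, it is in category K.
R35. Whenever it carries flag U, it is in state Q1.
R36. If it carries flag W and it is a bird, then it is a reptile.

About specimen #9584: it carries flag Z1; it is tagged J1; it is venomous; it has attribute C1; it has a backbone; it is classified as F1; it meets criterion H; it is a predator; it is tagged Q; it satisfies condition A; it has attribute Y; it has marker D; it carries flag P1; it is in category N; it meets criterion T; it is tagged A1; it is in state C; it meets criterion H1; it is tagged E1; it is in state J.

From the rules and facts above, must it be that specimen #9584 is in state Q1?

No

Forward chaining from the given facts derives: has feathers, is migratory, is in category K, is in category D1, is tagged E, is a mammal, is tagged F, is in category B, has marker M, is warm-blooded, is aquatic, has attribute M1, is an invertebrate, can fly, is in state X, lays eggs, is carnivorous, is a bird.
Rules concluding "it is in state Q1": R5 needs "it is tagged T1"; R35 needs "it carries flag U" — none of these are established.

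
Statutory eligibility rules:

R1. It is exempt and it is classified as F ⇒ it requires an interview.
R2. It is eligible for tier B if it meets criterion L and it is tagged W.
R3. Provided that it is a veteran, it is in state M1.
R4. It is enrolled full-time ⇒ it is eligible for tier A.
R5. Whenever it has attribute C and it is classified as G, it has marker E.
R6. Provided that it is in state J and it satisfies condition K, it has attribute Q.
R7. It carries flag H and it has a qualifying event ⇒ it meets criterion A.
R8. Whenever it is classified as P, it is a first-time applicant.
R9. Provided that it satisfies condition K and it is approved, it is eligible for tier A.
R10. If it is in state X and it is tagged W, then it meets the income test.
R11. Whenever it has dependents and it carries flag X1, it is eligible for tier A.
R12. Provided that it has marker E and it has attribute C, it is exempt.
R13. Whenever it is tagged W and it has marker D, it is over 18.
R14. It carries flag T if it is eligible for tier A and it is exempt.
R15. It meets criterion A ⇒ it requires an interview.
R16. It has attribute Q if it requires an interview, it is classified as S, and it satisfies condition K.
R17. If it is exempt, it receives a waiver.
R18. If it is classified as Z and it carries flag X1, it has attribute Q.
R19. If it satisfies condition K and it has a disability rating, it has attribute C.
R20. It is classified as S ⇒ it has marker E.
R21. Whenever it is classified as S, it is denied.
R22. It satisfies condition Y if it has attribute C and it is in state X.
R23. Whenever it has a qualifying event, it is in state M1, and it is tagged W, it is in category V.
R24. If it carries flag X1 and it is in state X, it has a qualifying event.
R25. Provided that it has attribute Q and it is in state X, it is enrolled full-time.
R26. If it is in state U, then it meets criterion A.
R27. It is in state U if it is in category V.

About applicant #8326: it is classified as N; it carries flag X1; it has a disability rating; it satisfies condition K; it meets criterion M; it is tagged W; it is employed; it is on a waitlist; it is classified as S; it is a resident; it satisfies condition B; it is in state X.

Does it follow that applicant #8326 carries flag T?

No

Forward chaining from the given facts derives: meets the income test, has attribute C, has marker E, is denied, satisfies condition Y, has a qualifying event, is exempt, receives a waiver.
The only rule concluding "it carries flag T" is R14, which needs "it is eligible for tier A"; that is never established.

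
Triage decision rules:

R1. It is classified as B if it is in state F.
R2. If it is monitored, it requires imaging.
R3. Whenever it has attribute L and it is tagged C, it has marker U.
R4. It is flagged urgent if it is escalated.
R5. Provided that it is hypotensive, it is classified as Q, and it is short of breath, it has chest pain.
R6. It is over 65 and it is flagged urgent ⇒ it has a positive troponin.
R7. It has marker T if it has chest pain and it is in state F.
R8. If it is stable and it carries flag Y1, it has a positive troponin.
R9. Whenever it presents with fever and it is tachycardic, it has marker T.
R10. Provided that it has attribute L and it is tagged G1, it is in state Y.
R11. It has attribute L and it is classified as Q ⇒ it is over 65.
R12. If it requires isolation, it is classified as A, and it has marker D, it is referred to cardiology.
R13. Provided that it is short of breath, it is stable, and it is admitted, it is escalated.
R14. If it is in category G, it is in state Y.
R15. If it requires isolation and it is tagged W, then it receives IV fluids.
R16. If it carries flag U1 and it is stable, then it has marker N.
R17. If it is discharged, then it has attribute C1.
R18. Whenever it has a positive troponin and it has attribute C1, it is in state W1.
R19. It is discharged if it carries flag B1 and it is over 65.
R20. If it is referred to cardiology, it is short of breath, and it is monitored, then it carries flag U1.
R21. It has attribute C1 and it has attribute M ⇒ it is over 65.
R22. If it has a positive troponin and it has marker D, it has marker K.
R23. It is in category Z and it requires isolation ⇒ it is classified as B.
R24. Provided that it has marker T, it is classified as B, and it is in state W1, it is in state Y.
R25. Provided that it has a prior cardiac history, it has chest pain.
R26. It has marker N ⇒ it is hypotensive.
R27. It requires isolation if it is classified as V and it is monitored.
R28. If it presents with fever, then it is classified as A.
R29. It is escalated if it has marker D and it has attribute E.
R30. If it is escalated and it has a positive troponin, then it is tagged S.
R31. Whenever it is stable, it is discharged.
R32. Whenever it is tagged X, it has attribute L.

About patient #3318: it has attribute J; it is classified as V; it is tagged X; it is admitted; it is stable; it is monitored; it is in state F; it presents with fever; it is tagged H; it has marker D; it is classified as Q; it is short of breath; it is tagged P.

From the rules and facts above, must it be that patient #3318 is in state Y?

Yes

By R1 (it is in state F): it is classified as B.
By R13 (it is short of breath, it is stable, it is admitted): it is escalated.
By R27 (it is classified as V, it is monitored): it requires isolation.
By R28 (it presents with fever): it is classified as A.
By R31 (it is stable): it is discharged.
By R32 (it is tagged X): it has attribute L.
By R4 (it is escalated): it is flagged urgent.
By R11 (it has attribute L, it is classified as Q): it is over 65.
By R12 (it requires isolation, it is classified as A, it has marker D): it is referred to cardiology.
By R17 (it is discharged): it has attribute C1.
By R20 (it is referred to cardiology, it is short of breath, it is monitored): it carries flag U1.
By R6 (it is over 65, it is flagged urgent): it has a positive troponin.
By R16 (it carries flag U1, it is stable): it has marker N.
By R18 (it has a positive troponin, it has attribute C1): it is in state W1.
By R26 (it has marker N): it is hypotensive.
By R5 (it is hypotensive, it is classified as Q, it is short of breath): it has chest pain.
By R7 (it has chest pain, it is in state F): it has marker T.
By R24 (it has marker T, it is classified as B, it is in state W1): it is in state Y.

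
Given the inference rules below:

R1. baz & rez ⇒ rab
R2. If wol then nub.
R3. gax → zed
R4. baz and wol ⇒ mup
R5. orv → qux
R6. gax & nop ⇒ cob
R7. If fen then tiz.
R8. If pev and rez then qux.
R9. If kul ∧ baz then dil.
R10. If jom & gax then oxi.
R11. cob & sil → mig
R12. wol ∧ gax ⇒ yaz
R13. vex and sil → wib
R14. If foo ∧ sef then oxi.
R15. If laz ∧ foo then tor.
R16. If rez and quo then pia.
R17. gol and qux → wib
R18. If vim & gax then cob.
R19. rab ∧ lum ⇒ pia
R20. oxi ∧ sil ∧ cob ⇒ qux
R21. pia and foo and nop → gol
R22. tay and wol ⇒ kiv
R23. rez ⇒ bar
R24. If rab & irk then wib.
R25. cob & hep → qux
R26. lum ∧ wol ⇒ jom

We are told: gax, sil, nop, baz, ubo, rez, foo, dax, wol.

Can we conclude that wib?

Forward chaining from the given facts derives: rab, nub, zed, mup, cob, mig, yaz, bar.
Rules concluding wib: R13 needs vex; R17 needs gol; R24 needs irk — none of these are established.

No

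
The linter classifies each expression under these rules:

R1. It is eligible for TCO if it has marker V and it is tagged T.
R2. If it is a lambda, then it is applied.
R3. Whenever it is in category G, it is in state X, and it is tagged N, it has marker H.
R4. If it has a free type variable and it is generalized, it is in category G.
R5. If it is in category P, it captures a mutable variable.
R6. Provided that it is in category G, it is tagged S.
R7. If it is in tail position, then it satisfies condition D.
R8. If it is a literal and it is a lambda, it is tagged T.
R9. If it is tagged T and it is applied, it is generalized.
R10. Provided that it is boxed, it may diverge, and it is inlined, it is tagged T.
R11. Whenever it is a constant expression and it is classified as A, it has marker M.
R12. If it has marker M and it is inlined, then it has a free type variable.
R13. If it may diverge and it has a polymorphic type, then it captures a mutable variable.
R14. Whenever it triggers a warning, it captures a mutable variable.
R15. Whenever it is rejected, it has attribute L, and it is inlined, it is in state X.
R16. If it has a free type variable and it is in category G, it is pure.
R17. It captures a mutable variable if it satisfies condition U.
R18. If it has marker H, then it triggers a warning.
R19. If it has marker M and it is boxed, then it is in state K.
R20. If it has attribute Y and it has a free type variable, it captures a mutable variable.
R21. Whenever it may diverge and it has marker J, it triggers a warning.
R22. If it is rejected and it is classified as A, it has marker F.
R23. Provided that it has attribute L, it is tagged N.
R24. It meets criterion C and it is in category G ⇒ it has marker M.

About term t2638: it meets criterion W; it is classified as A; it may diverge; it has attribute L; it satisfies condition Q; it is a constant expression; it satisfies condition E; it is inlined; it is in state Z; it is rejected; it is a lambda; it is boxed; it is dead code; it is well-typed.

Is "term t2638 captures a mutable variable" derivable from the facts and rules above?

Yes

By R2 (it is a lambda): it is applied.
By R10 (it is boxed, it may diverge, it is inlined): it is tagged T.
By R11 (it is a constant expression, it is classified as A): it has marker M.
By R12 (it has marker M, it is inlined): it has a free type variable.
By R15 (it is rejected, it has attribute L, it is inlined): it is in state X.
By R23 (it has attribute L): it is tagged N.
By R9 (it is tagged T, it is applied): it is generalized.
By R4 (it has a free type variable, it is generalized): it is in category G.
By R3 (it is in category G, it is in state X, it is tagged N): it has marker H.
By R18 (it has marker H): it triggers a warning.
By R14 (it triggers a warning): it captures a mutable variable.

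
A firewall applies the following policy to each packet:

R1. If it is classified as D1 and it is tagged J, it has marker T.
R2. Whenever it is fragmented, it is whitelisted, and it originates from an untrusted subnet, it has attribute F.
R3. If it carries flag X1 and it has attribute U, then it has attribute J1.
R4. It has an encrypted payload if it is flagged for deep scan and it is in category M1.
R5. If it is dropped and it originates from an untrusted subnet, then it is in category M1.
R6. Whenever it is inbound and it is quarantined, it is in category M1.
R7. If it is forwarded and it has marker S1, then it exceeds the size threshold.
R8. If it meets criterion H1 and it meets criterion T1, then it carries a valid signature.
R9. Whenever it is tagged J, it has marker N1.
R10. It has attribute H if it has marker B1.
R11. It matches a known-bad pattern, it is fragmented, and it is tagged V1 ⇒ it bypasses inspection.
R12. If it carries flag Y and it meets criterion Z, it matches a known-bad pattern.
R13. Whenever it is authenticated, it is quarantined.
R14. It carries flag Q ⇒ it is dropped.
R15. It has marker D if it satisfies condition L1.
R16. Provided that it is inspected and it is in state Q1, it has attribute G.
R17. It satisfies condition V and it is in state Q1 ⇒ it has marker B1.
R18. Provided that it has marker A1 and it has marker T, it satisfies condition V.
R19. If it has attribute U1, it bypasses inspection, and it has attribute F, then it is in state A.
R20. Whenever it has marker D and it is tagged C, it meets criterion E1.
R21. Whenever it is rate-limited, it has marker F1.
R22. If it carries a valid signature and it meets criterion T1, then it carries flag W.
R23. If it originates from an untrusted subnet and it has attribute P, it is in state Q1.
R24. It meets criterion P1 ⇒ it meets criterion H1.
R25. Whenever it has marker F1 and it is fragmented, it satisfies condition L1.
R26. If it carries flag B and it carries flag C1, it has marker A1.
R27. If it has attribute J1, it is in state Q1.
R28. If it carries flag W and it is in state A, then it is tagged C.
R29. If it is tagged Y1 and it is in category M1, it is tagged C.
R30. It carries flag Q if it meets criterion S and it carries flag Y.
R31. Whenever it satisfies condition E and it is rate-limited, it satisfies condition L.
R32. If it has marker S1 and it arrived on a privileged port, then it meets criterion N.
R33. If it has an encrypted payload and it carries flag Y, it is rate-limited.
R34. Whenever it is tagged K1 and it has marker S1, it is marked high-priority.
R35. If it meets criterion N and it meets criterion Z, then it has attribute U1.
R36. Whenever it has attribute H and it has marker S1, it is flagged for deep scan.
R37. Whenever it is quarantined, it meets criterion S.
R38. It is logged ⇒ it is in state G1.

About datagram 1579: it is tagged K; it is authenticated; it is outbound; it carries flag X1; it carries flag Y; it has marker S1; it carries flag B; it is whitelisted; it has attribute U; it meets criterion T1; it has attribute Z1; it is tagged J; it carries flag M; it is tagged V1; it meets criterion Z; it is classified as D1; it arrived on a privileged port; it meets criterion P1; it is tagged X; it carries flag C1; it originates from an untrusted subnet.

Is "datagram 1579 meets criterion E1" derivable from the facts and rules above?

No

Forward chaining from the given facts derives: has marker T, has attribute J1, has marker N1, matches a known-bad pattern, is quarantined, meets criterion H1, has marker A1, is in state Q1, meets criterion N, has attribute U1, meets criterion S, carries a valid signature, satisfies condition V, carries flag W, carries flag Q, is dropped, has marker B1, is in category M1, has attribute H, is flagged for deep scan, has an encrypted payload, is rate-limited, has marker F1.
The only rule concluding "it meets criterion E1" is R20, which needs "it has marker D"; that is never established.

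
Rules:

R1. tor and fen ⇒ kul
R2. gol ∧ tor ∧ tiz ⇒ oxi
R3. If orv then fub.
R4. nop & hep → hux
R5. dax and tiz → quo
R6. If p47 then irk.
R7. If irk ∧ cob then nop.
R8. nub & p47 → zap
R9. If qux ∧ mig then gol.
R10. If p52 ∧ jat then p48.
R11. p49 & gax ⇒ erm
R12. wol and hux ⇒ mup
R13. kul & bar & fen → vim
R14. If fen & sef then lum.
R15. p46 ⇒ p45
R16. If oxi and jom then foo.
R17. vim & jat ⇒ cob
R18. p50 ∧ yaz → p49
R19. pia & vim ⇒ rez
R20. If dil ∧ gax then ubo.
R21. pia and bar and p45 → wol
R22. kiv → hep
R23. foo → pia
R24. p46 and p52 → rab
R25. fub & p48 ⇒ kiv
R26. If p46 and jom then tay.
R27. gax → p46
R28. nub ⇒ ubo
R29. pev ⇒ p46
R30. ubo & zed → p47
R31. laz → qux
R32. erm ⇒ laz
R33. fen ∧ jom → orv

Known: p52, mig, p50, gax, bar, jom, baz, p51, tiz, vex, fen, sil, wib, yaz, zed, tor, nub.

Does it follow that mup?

Forward chaining from the given facts derives: kul, vim, p49, p46, ubo, p47, orv, fub, irk, zap, erm, p45, rab, tay, laz, qux, gol, oxi, foo, pia, rez, wol.
The only rule concluding mup is R12, which needs hux; that is never established.

No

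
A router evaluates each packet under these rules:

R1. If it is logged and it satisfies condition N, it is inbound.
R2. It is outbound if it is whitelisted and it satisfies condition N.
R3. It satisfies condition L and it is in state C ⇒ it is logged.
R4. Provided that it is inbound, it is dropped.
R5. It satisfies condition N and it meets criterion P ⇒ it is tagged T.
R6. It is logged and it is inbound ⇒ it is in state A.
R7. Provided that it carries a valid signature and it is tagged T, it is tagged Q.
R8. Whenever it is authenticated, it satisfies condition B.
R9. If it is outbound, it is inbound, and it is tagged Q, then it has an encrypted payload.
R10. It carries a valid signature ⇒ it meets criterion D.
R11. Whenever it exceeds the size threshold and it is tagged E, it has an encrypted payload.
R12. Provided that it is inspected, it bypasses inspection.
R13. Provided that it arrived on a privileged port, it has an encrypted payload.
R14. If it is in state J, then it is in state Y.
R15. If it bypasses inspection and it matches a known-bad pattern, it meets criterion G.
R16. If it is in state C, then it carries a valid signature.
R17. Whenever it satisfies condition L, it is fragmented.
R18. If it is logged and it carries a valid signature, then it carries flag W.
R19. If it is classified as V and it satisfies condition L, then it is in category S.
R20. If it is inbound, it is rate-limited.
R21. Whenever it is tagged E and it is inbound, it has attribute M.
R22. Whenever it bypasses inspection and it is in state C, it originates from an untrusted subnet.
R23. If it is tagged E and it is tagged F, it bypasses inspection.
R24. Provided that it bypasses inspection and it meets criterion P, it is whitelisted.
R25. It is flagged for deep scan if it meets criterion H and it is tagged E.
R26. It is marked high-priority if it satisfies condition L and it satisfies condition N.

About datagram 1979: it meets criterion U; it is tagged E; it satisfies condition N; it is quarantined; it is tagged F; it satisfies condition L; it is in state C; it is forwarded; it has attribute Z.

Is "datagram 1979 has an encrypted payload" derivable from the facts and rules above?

No

Forward chaining from the given facts derives: is logged, carries a valid signature, is fragmented, carries flag W, bypasses inspection, is marked high-priority, is inbound, is dropped, is in state A, meets criterion D, is rate-limited, has attribute M, originates from an untrusted subnet.
Rules concluding "it has an encrypted payload": R9 needs "it is outbound"; R11 needs "it exceeds the size threshold"; R13 needs "it arrived on a privileged port" — none of these are established.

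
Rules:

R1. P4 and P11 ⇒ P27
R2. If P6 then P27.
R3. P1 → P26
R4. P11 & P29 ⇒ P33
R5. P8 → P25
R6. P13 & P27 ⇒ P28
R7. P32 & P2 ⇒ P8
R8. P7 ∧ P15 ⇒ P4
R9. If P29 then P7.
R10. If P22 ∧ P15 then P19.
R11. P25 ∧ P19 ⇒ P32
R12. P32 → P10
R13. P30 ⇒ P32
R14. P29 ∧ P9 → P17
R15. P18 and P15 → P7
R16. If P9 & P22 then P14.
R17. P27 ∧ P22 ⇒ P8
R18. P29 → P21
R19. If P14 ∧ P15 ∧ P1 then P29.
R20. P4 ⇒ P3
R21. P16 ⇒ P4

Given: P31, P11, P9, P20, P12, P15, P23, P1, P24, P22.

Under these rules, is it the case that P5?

Forward chaining from the given facts derives: P26, P19, P14, P29, P33, P7, P17, P21, P4, P3, P27, P8, P25, P32, P10.
No rule has P5 as its conclusion, and it is not among the given facts.

No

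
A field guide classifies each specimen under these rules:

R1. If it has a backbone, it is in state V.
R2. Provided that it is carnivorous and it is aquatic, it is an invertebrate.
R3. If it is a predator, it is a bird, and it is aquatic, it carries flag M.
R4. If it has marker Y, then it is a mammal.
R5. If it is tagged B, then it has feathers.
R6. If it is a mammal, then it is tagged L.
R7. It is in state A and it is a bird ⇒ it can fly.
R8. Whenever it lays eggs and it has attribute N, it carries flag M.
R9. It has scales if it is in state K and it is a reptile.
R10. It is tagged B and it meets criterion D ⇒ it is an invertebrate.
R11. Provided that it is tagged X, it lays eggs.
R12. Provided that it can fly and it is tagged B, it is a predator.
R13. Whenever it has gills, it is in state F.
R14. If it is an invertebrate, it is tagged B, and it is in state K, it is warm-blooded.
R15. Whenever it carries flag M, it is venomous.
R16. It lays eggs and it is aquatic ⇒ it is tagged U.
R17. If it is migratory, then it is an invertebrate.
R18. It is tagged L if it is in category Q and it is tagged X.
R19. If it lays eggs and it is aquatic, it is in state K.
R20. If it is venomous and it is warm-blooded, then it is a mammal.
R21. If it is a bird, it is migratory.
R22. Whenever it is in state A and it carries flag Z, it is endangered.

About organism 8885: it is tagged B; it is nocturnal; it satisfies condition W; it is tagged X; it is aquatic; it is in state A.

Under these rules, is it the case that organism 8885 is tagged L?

Forward chaining from the given facts derives: has feathers, lays eggs, is tagged U, is in state K.
Rules concluding "it is tagged L": R6 needs "it is a mammal"; R18 needs "it is in category Q" — none of these are established.

No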